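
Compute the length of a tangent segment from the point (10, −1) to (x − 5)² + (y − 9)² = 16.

√109

With centre O = (5, 9), |OP|² = 125 and r² = 16.
The tangent meets the radius at right angles, so tangent² = |PO|² − r² = 125 − 16 = 109.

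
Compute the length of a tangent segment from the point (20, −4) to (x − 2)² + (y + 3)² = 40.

√285

Centre (2, −3), r² = 40. |PO|² = (18)² + (−1)² = 325.
The tangent meets the radius at right angles, so tangent² = |PO|² − r² = 325 − 40 = 285.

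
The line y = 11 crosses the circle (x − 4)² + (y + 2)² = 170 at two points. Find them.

Substitute y = 11:
x² − 8x + 15 = 0
x = 5 or x = 3, giving (5, 11) and (3, 11).

(3, 11) and (5, 11)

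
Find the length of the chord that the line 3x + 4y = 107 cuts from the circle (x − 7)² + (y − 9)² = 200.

20

From the line, y = (107 − 3x)/4. Substituting:
25x² − 650x + 2625 = 0  ⟹  x² − 26x + 105 = 0
x = 21 or x = 5, giving (21, 11) and (5, 23).
Chord length = distance between (21, 11) and (5, 23) = √400 = 20.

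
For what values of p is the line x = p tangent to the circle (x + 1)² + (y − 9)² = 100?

p = −11 or p = 9

Tangency holds when the distance from the centre (−1, 9) to the line equals the radius 10:
|1·(−1) + 0·9 − p| / √1 = 10
|p − (−1)| = 10, so p = 9 or p = −11.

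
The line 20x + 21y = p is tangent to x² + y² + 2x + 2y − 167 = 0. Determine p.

p = −418 or p = 336

The line touches the circle iff its distance from (−1, −1) is 13:
|20·(−1) + 21·(−1) − p| / √841 = 13
|p − (−41)| = 13·29, so p = 336 or p = −418.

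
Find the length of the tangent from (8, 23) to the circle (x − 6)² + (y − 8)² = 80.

With centre O = (6, 8), |OP|² = 229 and r² = 80.
The tangent meets the radius at right angles, so tangent² = |PO|² − r² = 229 − 80 = 149.

√149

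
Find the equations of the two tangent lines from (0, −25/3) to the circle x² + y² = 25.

A line y − (−25/3) = m(x − (0)) is tangent when its distance from (0, 0) is 5:
[m·(0) − (25/3)]² = 25(m² + 1)
9m² − 16 = 0, so m = −4/3 or m = 4/3.
With m = −4/3: 4x + 3y = −25. With m = 4/3: 4x − 3y = 25.

4x + 3y = −25 and 4x − 3y = 25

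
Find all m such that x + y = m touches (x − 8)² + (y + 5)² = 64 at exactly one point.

m = 3 ± 8√2

Tangency holds when the distance from the centre (8, −5) to the line equals the radius 8:
|1·8 + 1·(−5) − m| / √2 = 8
|m − (3)| = 8√2.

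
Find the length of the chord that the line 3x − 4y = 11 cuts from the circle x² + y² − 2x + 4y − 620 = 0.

50

The distance from (1, −2) to the line is 0/√25, and r² = 625.
Chord = 2√(r² − d²) = 2·√(625) = 50.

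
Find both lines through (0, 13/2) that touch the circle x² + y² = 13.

3x − 2y = −13 and 3x + 2y = 13

A line y − (13/2) = m(x − (0)) is tangent when its distance from (0, 0) is √13:
(0m − (−13/2))² = 13(m² + 1)
4m² − 9 = 0, so m = 3/2 or m = −3/2.
With m = 3/2: 3x − 2y = −13. With m = −3/2: 3x + 2y = 13.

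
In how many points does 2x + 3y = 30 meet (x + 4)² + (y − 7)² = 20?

0

d² = (2·(−4) + 3·7 − (30))²/13 = 289/13; r² = 20.
Since d² > r², the line lies outside the circle.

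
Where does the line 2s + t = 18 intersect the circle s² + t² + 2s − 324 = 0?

Substitute t = −2s + 18:
5s² − 70s = 0  ⟹  s² − 14s = 0
s = 14 or s = 0, giving (14, −10) and (0, 18).

(0, 18) and (14, −10)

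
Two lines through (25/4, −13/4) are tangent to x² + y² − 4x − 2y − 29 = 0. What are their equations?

Write the tangent as mx − y + (−13/4 − m·(25/4)) = 0 and set its distance from the centre to √34:
(−17/4m − (17/4))² = 34(m² + 1)
15m² − 34m + 15 = 0, so m = 5/3 or m = 3/5.
Through (25/4, −13/4) these give 5x − 3y = 41 and 3x − 5y = 35.

5x − 3y = 41 and 3x − 5y = 35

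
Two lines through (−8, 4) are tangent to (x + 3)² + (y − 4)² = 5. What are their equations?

Write the tangent as mx − y + (4 − m·(−8)) = 0 and set its distance from the centre to √5:
(5m − (0))² = 5(m² + 1)
4m² − 1 = 0, so m = 1/2 or m = −1/2.
Through (−8, 4) these give x − 2y = −16 and x + 2y = 0.

x − 2y = −16 and x + 2y = 0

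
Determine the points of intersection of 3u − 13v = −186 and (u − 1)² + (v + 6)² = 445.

(−10, 12) and (3, 15)

Express v = (186 + 3u)/13 and substitute into the circle:
178u² + 1246u − 5340 = 0  ⟹  u² + 7u − 30 = 0
u = 3 or u = −10, giving (3, 15) and (−10, 12).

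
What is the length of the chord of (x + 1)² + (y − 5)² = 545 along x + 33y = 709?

√1090

Substitute y = (709 − x)/33:
1090x² + 1090x − 296480 = 0  ⟹  x² + x − 272 = 0
x = 16 or x = −17, giving (16, 21) and (−17, 22).
Chord length = distance between (16, 21) and (−17, 22) = √1090 = √1090.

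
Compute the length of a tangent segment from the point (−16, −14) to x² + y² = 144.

With centre O = (0, 0), |OP|² = 452 and r² = 144.
Power of the point: PT² = |PO|² − r² = 308, so PT = 2√77.

2√77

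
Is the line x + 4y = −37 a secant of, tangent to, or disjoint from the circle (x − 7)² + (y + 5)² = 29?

disjoint

Centre (7, −5), r² = 29. Distance² from centre to line = (24)²/17 = 576/17.
Since d² > r², the line lies outside the circle.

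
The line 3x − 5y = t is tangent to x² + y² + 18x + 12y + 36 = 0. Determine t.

Tangency holds when the distance from the centre (−9, −6) to the line equals the radius 9:
|3·(−9) − 5·(−6) − t| / √34 = 9
|t − (3)| = 9√34.

t = 3 ± 9√34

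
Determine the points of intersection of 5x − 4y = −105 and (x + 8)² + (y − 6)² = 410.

(−25, −5) and (−1, 25)

Substitute y = (105 + 5x)/4:
41x² + 1066x + 1025 = 0  ⟹  x² + 26x + 25 = 0
x = −1 or x = −25, giving (−1, 25) and (−25, −5).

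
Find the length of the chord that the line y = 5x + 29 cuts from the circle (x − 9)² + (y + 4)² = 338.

4√26

The distance from (9, −4) to the line is 78/√26, and r² = 338.
Chord = 2√(r² − d²) = 2·√(104) = 4√26.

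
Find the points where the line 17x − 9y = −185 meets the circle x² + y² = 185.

(−13, −4) and (−4, 13)

Express y = (185 + 17x)/9 and substitute into the circle:
370x² + 6290x + 19240 = 0  ⟹  x² + 17x + 52 = 0
x = −4 or x = −13, giving (−4, 13) and (−13, −4).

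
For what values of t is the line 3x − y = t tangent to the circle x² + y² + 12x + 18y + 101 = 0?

t = −9 ± 4√10

The line touches the circle iff its distance from (−6, −9) is 4:
|3·(−6) − 1·(−9) − t| / √10 = 4
|t − (−9)| = 4√10.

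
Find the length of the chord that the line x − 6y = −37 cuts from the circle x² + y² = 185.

4√37

Express y = (37 + x)/6 and substitute into the circle:
37x² + 74x − 5291 = 0  ⟹  x² + 2x − 143 = 0
x = 11 or x = −13, giving (11, 8) and (−13, 4).
Chord length = distance between (11, 8) and (−13, 4) = √592 = 4√37.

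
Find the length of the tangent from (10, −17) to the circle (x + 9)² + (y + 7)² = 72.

√389

The centre is (−9, −7) and r = 6√2. The square of the distance from P to the centre is 361 + 100 = 461.
Power of the point: PT² = |PO|² − r² = 389, so PT = √389.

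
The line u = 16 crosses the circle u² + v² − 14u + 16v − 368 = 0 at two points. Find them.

The line gives u = 16. Substituting into the circle:
v² + 16v − 336 = 0
v = 12 or v = −28, giving (16, 12) and (16, −28).

(16, −28) and (16, 12)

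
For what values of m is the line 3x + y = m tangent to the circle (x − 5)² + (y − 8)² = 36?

The line touches the circle iff its distance from (5, 8) is 6:
|3·5 + 1·8 − m| / √10 = 6
|m − (23)| = 6√10.

m = 23 ± 6√10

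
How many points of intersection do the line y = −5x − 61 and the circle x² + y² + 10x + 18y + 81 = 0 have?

0

Substituting the line into the circle gives 26x² + 530x + 2704 = 0.
Δ = 280900 − 281216 = −316.
No real roots: the line does not meet the circle.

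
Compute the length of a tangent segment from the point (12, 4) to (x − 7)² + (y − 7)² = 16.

With centre O = (7, 7), |OP|² = 34 and r² = 16.
The tangent meets the radius at right angles, so tangent² = |PO|² − r² = 34 − 16 = 18.

3√2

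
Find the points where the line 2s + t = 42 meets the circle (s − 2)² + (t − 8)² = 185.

(13, 16) and (15, 12)

From the line, t = −2s + 42. Substituting:
5s² − 140s + 975 = 0  ⟹  s² − 28s + 195 = 0
s = 15 or s = 13, giving (15, 12) and (13, 16).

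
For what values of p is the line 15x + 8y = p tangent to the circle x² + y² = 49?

The line touches the circle iff its distance from (0, 0) is 7:
|15·0 + 8·0 − p| / √289 = 7
|p| = 7·17, so p = 119 or p = −119.

p = −119 or p = 119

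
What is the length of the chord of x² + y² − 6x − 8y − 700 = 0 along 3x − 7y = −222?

√58

Substitute y = (222 + 3x)/7:
58x² + 870x + 2552 = 0  ⟹  x² + 15x + 44 = 0
x = −4 or x = −11, giving (−4, 30) and (−11, 27).
Chord length = distance between (−4, 30) and (−11, 27) = √58 = √58.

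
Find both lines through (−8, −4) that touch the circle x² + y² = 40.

x + 3y = −20 and 3x − y = −20

Let a tangent through (−8, −4) have slope m. Its distance from (0, 0) must equal 2√10:
[m·(8) − (4)]² = 40(m² + 1)
3m² − 8m − 3 = 0, so m = −1/3 or m = 3.
With m = −1/3: x + 3y = −20. With m = 3: 3x − y = −20.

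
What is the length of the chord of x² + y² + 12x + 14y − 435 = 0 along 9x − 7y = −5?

4√130

Express y = (5 + 9x)/7 and substitute into the circle:
130x² + 1560x − 20800 = 0  ⟹  x² + 12x − 160 = 0
x = 8 or x = −20, giving (8, 11) and (−20, −25).
|(8, 11) − (−20, −25)| = √((28)² + (36)²) = 4√130.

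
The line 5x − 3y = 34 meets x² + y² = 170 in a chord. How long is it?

4√34

Centre (0, 0), r² = 170. Perpendicular distance d from centre to line = |−34| / √34 = 34/√34.
Half the chord is √(r² − d²) = √(136), so the full chord is 4√34.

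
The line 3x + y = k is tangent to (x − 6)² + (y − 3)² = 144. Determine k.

k = 21 ± 12√10

The line touches the circle iff its distance from (6, 3) is 12:
|3·6 + 1·3 − k| / √10 = 12
|k − (21)| = 12√10.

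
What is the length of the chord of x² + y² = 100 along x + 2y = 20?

The distance from (0, 0) to the line is 20/√5, and r² = 100.
Half the chord is √(r² − d²) = √(20), so the full chord is 4√5.

4√5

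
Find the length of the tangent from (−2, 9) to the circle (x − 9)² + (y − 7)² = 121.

With centre O = (9, 7), |OP|² = 125 and r² = 121.
The tangent meets the radius at right angles, so tangent² = |PO|² − r² = 125 − 121 = 4.

2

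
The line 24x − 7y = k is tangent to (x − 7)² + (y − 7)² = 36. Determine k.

Tangency holds when the distance from the centre (7, 7) to the line equals the radius 6:
|24·7 − 7·7 − k| / √625 = 6
|k − (119)| = 6·25, so k = 269 or k = −31.

k = −31 or k = 269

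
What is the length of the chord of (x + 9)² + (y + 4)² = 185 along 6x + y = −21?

Centre (−9, −4), r² = 185. Perpendicular distance d from centre to line = |−37| / √37 = 37/√37.
Half the chord is √(r² − d²) = √(148), so the full chord is 4√37.

4√37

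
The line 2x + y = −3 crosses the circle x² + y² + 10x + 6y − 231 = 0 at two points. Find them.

Express y = −2x − 3 and substitute into the circle:
5x² + 10x − 240 = 0  ⟹  x² + 2x − 48 = 0
x = 6 or x = −8, giving (6, −15) and (−8, 13).

(−8, 13) and (6, −15)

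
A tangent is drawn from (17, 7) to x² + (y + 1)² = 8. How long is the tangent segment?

√345

Centre (0, −1), r² = 8. |PO|² = (17)² + (8)² = 353.
By the tangent–radius right angle, tangent length = √(|PO|² − r²) = √345.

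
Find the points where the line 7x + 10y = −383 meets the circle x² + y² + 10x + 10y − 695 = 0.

(−29, −18) and (−9, −32)

Substitute y = (−383 − 7x)/10:
149x² + 5662x + 38889 = 0  ⟹  x² + 38x + 261 = 0
x = −9 or x = −29, giving (−9, −32) and (−29, −18).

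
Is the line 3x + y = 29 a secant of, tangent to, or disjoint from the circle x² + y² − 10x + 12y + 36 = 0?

Substituting the line into the circle gives 10x² − 220x + 1225 = 0.
Δ = 48400 − 49000 = −600.
No real roots: the line does not meet the circle.

disjoint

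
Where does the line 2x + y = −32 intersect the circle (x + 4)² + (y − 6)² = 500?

From the line, y = −2x − 32. Substituting:
5x² + 160x + 960 = 0  ⟹  x² + 32x + 192 = 0
x = −8 or x = −24, giving (−8, −16) and (−24, 16).

(−24, 16) and (−8, −16)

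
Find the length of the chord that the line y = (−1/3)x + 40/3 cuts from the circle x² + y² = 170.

From the line, y = (40 − x)/3. Substituting:
10x² − 80x + 70 = 0  ⟹  x² − 8x + 7 = 0
x = 7 or x = 1, giving (7, 11) and (1, 13).
|(7, 11) − (1, 13)| = √((6)² + (−2)²) = 2√10.

2√10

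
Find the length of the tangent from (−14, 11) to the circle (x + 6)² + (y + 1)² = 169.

The centre is (−6, −1) and r = 13. The square of the distance from P to the centre is 64 + 144 = 208.
Power of the point: PT² = |PO|² − r² = 39, so PT = √39.

√39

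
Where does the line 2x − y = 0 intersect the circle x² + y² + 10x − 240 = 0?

Express y = 2x and substitute into the circle:
5x² + 10x − 240 = 0  ⟹  x² + 2x − 48 = 0
x = 6 or x = −8, giving (6, 12) and (−8, −16).

(−8, −16) and (6, 12)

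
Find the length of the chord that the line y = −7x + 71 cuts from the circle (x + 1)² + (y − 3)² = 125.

5√2

The distance from (−1, 3) to the line is 75/√50, and r² = 125.
Half the chord is √(r² − d²) = √(25/2), so the full chord is 5√2.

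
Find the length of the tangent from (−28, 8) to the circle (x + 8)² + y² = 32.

With centre O = (−8, 0), |OP|² = 464 and r² = 32.
Power of the point: PT² = |PO|² − r² = 432, so PT = 12√3.

12√3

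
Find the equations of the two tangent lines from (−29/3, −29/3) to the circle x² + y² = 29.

2x − 5y = 29 and 5x − 2y = −29

Write the tangent as mx − y + (−29/3 − m·(−29/3)) = 0 and set its distance from the centre to √29:
(29/3m − (29/3))² = 29(m² + 1)
10m² − 29m + 10 = 0, so m = 2/5 or m = 5/2.
Through (−29/3, −29/3) these give 2x − 5y = 29 and 5x − 2y = −29.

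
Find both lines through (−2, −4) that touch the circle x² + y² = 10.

A line y − (−4) = m(x − (−2)) is tangent when its distance from (0, 0) is √10:
[m·(2) − (4)]² = 10(m² + 1)
3m² + 8m − 3 = 0, so m = −3 or m = 1/3.
With m = −3: 3x + y = −10. With m = 1/3: x − 3y = 10.

3x + y = −10 and x − 3y = 10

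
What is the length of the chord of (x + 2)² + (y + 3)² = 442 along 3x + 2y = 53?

6√13

The distance from (−2, −3) to the line is 65/√13, and r² = 442.
Half the chord is √(r² − d²) = √(117), so the full chord is 6√13.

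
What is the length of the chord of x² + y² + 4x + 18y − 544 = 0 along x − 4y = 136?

From the line, y = (−136 + x)/4. Substituting:
17x² − 136x = 0  ⟹  x² − 8x = 0
x = 8 or x = 0, giving (8, −32) and (0, −34).
|(8, −32) − (0, −34)| = √((8)² + (2)²) = 2√17.

2√17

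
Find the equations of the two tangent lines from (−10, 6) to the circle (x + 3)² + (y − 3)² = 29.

A line y − (6) = m(x − (−10)) is tangent when its distance from (−3, 3) is √29:
[m·(7) − (−3)]² = 29(m² + 1)
10m² + 21m − 10 = 0, so m = −5/2 or m = 2/5.
Through (−10, 6) these give 5x + 2y = −38 and 2x − 5y = −50.

5x + 2y = −38 and 2x − 5y = −50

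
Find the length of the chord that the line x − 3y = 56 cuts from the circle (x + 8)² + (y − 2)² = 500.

2√10

Centre (−8, 2), r² = 500. Perpendicular distance d from centre to line = |−70| / √10 = 70/√10.
Chord = 2√(r² − d²) = 2·√(10) = 2√10.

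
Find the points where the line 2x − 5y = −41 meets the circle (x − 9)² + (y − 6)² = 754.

From the line, y = (41 + 2x)/5. Substituting:
29x² − 406x − 16704 = 0  ⟹  x² − 14x − 576 = 0
x = 32 or x = −18, giving (32, 21) and (−18, 1).

(−18, 1) and (32, 21)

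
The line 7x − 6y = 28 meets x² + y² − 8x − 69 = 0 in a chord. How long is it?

Centre (4, 0), r² = 85. Perpendicular distance d from centre to line = |0| / √85 = 0/√85.
Half the chord is √(r² − d²) = √(85), so the full chord is 2√85.

2√85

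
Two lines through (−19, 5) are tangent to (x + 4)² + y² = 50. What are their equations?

x + y = −14 and x − 7y = −54

Let a tangent through (−19, 5) have slope m. Its distance from (−4, 0) must equal 5√2:
(15m − (−5))² = 50(m² + 1)
7m² + 6m − 1 = 0, so m = −1 or m = 1/7.
Through (−19, 5) these give x + y = −14 and x − 7y = −54.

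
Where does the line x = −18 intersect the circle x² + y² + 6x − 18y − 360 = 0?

(−18, −6) and (−18, 24)

The line gives x = −18. Substituting into the circle:
y² − 18y − 144 = 0
y = 24 or y = −6, giving (−18, 24) and (−18, −6).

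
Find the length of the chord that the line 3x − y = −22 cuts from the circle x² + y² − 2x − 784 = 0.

17√10

From the line, y = 3x + 22. Substituting:
10x² + 130x − 300 = 0  ⟹  x² + 13x − 30 = 0
x = 2 or x = −15, giving (2, 28) and (−15, −23).
Chord length = distance between (2, 28) and (−15, −23) = √2890 = 17√10.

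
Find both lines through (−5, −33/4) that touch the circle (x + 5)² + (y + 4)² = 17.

Write the tangent as mx − y + (−33/4 − m·(−5)) = 0 and set its distance from the centre to √17:
(0m − (17/4))² = 17(m² + 1)
16m² − 1 = 0, so m = −1/4 or m = 1/4.
Through (−5, −33/4) these give x + 4y = −38 and x − 4y = 28.

x + 4y = −38 and x − 4y = 28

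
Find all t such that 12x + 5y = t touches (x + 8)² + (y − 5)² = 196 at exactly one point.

t = −253 or t = 111

For a tangent, require d(centre, line) = r = 14.
|12·(−8) + 5·5 − t| / √169 = 14
|t − (−71)| = 14·13, so t = 111 or t = −253.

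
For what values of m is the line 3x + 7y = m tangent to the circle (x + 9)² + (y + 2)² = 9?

Tangency holds when the distance from the centre (−9, −2) to the line equals the radius 3:
|3·(−9) + 7·(−2) − m| / √58 = 3
|m − (−41)| = 3√58.

m = −41 ± 3√58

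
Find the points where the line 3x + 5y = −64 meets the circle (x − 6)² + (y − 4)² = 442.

(−13, −5) and (7, −17)

Substitute y = (−64 − 3x)/5:
34x² + 204x − 3094 = 0  ⟹  x² + 6x − 91 = 0
x = 7 or x = −13, giving (7, −17) and (−13, −5).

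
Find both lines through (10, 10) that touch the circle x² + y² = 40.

x − 3y = −20 and 3x − y = 20

Let a tangent through (10, 10) have slope m. Its distance from (0, 0) must equal 2√10:
(−10m − (−10))² = 40(m² + 1)
3m² − 10m + 3 = 0, so m = 1/3 or m = 3.
Through (10, 10) these give x − 3y = −20 and 3x − y = 20.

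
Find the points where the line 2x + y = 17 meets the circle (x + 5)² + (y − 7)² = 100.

(1, 15) and (5, 7)

Express y = −2x + 17 and substitute into the circle:
5x² − 30x + 25 = 0  ⟹  x² − 6x + 5 = 0
x = 5 or x = 1, giving (5, 7) and (1, 15).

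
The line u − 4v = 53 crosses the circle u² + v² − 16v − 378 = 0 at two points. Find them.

(1, −13) and (9, −11)

From the line, v = (−53 + u)/4. Substituting:
17u² − 170u + 153 = 0  ⟹  u² − 10u + 9 = 0
u = 9 or u = 1, giving (9, −11) and (1, −13).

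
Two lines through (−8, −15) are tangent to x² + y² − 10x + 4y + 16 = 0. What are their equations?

2x − 3y = 29 and 3x − 2y = 6

Let a tangent through (−8, −15) have slope m. Its distance from (5, −2) must equal √13:
[m·(13) − (13)]² = 13(m² + 1)
6m² − 13m + 6 = 0, so m = 2/3 or m = 3/2.
Through (−8, −15) these give 2x − 3y = 29 and 3x − 2y = 6.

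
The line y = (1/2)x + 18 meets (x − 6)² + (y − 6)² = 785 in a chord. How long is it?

22√5

Centre (6, 6), r² = 785. Perpendicular distance d from centre to line = |30| / √5 = 30/√5.
Chord = 2√(r² − d²) = 2·√(605) = 22√5.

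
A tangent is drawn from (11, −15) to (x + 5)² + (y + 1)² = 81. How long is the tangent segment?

√371

With centre O = (−5, −1), |OP|² = 452 and r² = 81.
Power of the point: PT² = |PO|² − r² = 371, so PT = √371.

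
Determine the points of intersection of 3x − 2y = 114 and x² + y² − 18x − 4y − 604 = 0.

From the line, y = (−114 + 3x)/2. Substituting:
13x² − 780x + 11492 = 0  ⟹  x² − 60x + 884 = 0
x = 34 or x = 26, giving (34, −6) and (26, −18).

(26, −18) and (34, −6)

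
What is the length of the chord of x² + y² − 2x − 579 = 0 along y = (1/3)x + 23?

Express y = (69 + x)/3 and substitute into the circle:
10x² + 120x − 450 = 0  ⟹  x² + 12x − 45 = 0
x = 3 or x = −15, giving (3, 24) and (−15, 18).
|(3, 24) − (−15, 18)| = √((18)² + (6)²) = 6√10.

6√10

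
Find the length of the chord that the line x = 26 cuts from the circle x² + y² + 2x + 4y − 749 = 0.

The distance from (−1, −2) to the line is 27, and r² = 754.
Chord = 2√(r² − d²) = 2·√(25) = 10.

10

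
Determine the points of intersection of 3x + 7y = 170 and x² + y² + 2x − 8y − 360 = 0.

Express y = (170 − 3x)/7 and substitute into the circle:
58x² − 754x + 1740 = 0  ⟹  x² − 13x + 30 = 0
x = 10 or x = 3, giving (10, 20) and (3, 23).

(3, 23) and (10, 20)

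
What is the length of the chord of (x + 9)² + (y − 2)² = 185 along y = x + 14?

Express y = x + 14 and substitute into the circle:
2x² + 42x + 40 = 0  ⟹  x² + 21x + 20 = 0
x = −1 or x = −20, giving (−1, 13) and (−20, −6).
Chord length = distance between (−1, 13) and (−20, −6) = √722 = 19√2.

19√2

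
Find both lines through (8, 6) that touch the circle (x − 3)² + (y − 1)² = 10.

Write the tangent as mx − y + (6 − m·(8)) = 0 and set its distance from the centre to √10:
(−5m − (−5))² = 10(m² + 1)
3m² − 10m + 3 = 0, so m = 3 or m = 1/3.
With m = 3: 3x − y = 18. With m = 1/3: x − 3y = −10.

3x − y = 18 and x − 3y = −10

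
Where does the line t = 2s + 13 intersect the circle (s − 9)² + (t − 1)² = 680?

From the line, t = 2s + 13. Substituting:
5s² + 30s − 455 = 0  ⟹  s² + 6s − 91 = 0
s = 7 or s = −13, giving (7, 27) and (−13, −13).

(−13, −13) and (7, 27)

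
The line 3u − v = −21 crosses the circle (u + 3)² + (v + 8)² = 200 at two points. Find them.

(−13, −18) and (−5, 6)

From the line, v = 3u + 21. Substituting:
10u² + 180u + 650 = 0  ⟹  u² + 18u + 65 = 0
u = −5 or u = −13, giving (−5, 6) and (−13, −18).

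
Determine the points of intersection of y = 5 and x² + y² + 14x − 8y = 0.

Substitute y = 5:
x² + 14x − 15 = 0
x = 1 or x = −15, giving (1, 5) and (−15, 5).

(−15, 5) and (1, 5)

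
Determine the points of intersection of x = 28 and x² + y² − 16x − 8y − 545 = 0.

The line gives x = 28. Substituting into the circle:
y² − 8y − 209 = 0
y = 19 or y = −11, giving (28, 19) and (28, −11).

(28, −11) and (28, 19)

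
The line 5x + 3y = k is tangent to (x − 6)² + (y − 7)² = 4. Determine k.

k = 51 ± 2√34

For a tangent, require d(centre, line) = r = 2.
|5·6 + 3·7 − k| / √34 = 2
|k − (51)| = 2√34.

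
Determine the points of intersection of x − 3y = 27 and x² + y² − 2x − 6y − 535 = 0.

From the line, y = (−27 + x)/3. Substituting:
10x² − 90x − 3600 = 0  ⟹  x² − 9x − 360 = 0
x = 24 or x = −15, giving (24, −1) and (−15, −14).

(−15, −14) and (24, −1)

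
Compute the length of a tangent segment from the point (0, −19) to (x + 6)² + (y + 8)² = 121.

6

Centre (−6, −8), r² = 121. |PO|² = (6)² + (−11)² = 157.
Power of the point: PT² = |PO|² − r² = 36, so PT = 6.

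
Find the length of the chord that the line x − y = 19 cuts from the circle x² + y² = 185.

Express y = x − 19 and substitute into the circle:
2x² − 38x + 176 = 0  ⟹  x² − 19x + 88 = 0
x = 11 or x = 8, giving (11, −8) and (8, −11).
|(11, −8) − (8, −11)| = √((3)² + (3)²) = 3√2.

3√2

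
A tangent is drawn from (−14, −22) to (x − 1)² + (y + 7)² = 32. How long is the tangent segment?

√418

With centre O = (1, −7), |OP|² = 450 and r² = 32.
The tangent meets the radius at right angles, so tangent² = |PO|² − r² = 450 − 32 = 418.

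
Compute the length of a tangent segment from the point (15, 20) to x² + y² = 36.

√589

With centre O = (0, 0), |OP|² = 625 and r² = 36.
By the tangent–radius right angle, tangent length = √(|PO|² − r²) = √589.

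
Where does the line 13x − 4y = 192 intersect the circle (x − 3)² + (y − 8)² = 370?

Substitute y = (−192 + 13x)/4:
185x² − 5920x + 44400 = 0  ⟹  x² − 32x + 240 = 0
x = 20 or x = 12, giving (20, 17) and (12, −9).

(12, −9) and (20, 17)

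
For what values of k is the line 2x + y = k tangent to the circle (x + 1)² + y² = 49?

For a tangent, require d(centre, line) = r = 7.
|2·(−1) + 1·0 − k| / √5 = 7
|k − (−2)| = 7√5.

k = −2 ± 7√5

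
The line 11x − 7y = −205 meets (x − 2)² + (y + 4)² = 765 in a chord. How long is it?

Centre (2, −4), r² = 765. Perpendicular distance d from centre to line = |255| / √170 = 255/√170.
Half the chord is √(r² − d²) = √(765/2), so the full chord is 3√170.

3√170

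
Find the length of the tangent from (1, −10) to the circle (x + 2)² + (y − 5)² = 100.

With centre O = (−2, 5), |OP|² = 234 and r² = 100.
By the tangent–radius right angle, tangent length = √(|PO|² − r²) = √134.

√134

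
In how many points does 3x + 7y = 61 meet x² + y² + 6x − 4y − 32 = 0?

Substituting the line into the circle gives 58x² + 12x + 445 = 0.
Discriminant = (12)² − 4·58·(445) = −103096 < 0.
No real roots: the line does not meet the circle.

0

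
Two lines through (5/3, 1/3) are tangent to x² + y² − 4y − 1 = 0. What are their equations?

Write the tangent as mx − y + (1/3 − m·(5/3)) = 0 and set its distance from the centre to √5:
[m·(−5/3) − (5/3)]² = 5(m² + 1)
2m² − 5m + 2 = 0, so m = 2 or m = 1/2.
Through (5/3, 1/3) these give 2x − y = 3 and x − 2y = 1.

2x − y = 3 and x − 2y = 1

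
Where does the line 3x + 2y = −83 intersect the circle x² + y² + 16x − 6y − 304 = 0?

Express y = (−83 − 3x)/2 and substitute into the circle:
13x² + 598x + 6669 = 0  ⟹  x² + 46x + 513 = 0
x = −19 or x = −27, giving (−19, −13) and (−27, −1).

(−27, −1) and (−19, −13)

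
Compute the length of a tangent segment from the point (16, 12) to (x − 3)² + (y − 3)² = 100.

The centre is (3, 3) and r = 10. The square of the distance from P to the centre is 169 + 81 = 250.
Power of the point: PT² = |PO|² − r² = 150, so PT = 5√6.

5√6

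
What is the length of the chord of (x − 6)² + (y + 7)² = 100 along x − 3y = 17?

Substitute y = (−17 + x)/3:
10x² − 100x − 560 = 0  ⟹  x² − 10x − 56 = 0
x = 14 or x = −4, giving (14, −1) and (−4, −7).
|(14, −1) − (−4, −7)| = √((18)² + (6)²) = 6√10.

6√10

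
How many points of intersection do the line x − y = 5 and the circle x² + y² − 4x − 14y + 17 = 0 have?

Substituting the line into the circle gives 2x² − 28x + 112 = 0.
Δ = 784 − 896 = −112.
No real roots: the line does not meet the circle.

0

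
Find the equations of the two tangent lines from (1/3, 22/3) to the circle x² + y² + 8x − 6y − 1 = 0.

Write the tangent as mx − y + (22/3 − m·(1/3)) = 0 and set its distance from the centre to √26:
[m·(−13/3) − (−13/3)]² = 26(m² + 1)
5m² + 26m + 5 = 0, so m = −1/5 or m = −5.
With m = −1/5: x + 5y = 37. With m = −5: 5x + y = 9.

x + 5y = 37 and 5x + y = 9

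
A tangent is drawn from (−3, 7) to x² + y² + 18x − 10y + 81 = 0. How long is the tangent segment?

√15

The centre is (−9, 5) and r = 5. The square of the distance from P to the centre is 36 + 4 = 40.
Power of the point: PT² = |PO|² − r² = 15, so PT = √15.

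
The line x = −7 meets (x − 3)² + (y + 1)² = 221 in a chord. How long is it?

Centre (3, −1), r² = 221. Perpendicular distance d from centre to line = |10| / √1 = 10.
Half the chord is √(r² − d²) = √(121), so the full chord is 22.

22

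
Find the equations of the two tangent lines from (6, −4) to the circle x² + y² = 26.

x − 5y = 26 and 5x + y = 26

Write the tangent as mx − y + (−4 − m·(6)) = 0 and set its distance from the centre to √26:
[m·(−6) − (4)]² = 26(m² + 1)
5m² + 24m − 5 = 0, so m = 1/5 or m = −5.
Through (6, −4) these give x − 5y = 26 and 5x + y = 26.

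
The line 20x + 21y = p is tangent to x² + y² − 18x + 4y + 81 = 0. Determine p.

For a tangent, require d(centre, line) = r = 2.
|20·9 + 21·(−2) − p| / √841 = 2
|p − (138)| = 2·29, so p = 196 or p = 80.

p = 80 or p = 196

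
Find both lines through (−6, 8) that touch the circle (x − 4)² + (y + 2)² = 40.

A line y − (8) = m(x − (−6)) is tangent when its distance from (4, −2) is 2√10:
(10m − (−10))² = 40(m² + 1)
3m² + 10m + 3 = 0, so m = −1/3 or m = −3.
With m = −1/3: x + 3y = 18. With m = −3: 3x + y = −10.

x + 3y = 18 and 3x + y = −10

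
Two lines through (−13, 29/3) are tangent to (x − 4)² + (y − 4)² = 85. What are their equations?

Write the tangent as mx − y + (29/3 − m·(−13)) = 0 and set its distance from the centre to √85:
[m·(17) − (−17/3)]² = 85(m² + 1)
54m² + 51m − 14 = 0, so m = −7/6 or m = 2/9.
Through (−13, 29/3) these give 7x + 6y = −33 and 2x − 9y = −113.

7x + 6y = −33 and 2x − 9y = −113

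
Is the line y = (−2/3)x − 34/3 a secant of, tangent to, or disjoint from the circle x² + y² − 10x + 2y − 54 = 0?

Substituting the line into the circle gives 13x² + 34x + 466 = 0.
Δ = 1156 − 24232 = −23076.
No real roots: the line does not meet the circle.

disjoint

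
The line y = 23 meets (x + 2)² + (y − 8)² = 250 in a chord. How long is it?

10

Centre (−2, 8), r² = 250. Perpendicular distance d from centre to line = |−15| / √1 = 15.
Half the chord is √(r² − d²) = √(25), so the full chord is 10.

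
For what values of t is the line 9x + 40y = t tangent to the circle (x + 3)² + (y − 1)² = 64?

For a tangent, require d(centre, line) = r = 8.
|9·(−3) + 40·1 − t| / √1681 = 8
|t − (13)| = 8·41, so t = 341 or t = −315.

t = −315 or t = 341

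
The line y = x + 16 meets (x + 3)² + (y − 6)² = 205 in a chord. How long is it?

From the line, y = x + 16. Substituting:
2x² + 26x − 96 = 0  ⟹  x² + 13x − 48 = 0
x = 3 or x = −16, giving (3, 19) and (−16, 0).
Chord length = distance between (3, 19) and (−16, 0) = √722 = 19√2.

19√2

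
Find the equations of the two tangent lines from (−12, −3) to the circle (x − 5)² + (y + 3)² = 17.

x + 4y = −24 and x − 4y = 0

Let a tangent through (−12, −3) have slope m. Its distance from (5, −3) must equal √17:
(17m − (0))² = 17(m² + 1)
16m² − 1 = 0, so m = −1/4 or m = 1/4.
Through (−12, −3) these give x + 4y = −24 and x − 4y = 0.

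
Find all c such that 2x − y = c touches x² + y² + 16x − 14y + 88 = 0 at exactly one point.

The line touches the circle iff its distance from (−8, 7) is 5:
|2·(−8) − 1·7 − c| / √5 = 5
|c − (−23)| = 5√5.

c = −23 ± 5√5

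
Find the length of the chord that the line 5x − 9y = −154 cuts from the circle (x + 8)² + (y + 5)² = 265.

The distance from (−8, −5) to the line is 159/√106, and r² = 265.
Half the chord is √(r² − d²) = √(53/2), so the full chord is √106.

√106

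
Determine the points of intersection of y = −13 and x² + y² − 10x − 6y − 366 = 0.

(−7, −13) and (17, −13)

Express y = −13 and substitute into the circle:
x² − 10x − 119 = 0
x = 17 or x = −7, giving (17, −13) and (−7, −13).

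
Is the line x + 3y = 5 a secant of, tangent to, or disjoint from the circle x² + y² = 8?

secant

d² = (1·0 + 3·0 − (5))²/10 = 5/2; r² = 8.
Since d² < r², the line cuts the circle twice.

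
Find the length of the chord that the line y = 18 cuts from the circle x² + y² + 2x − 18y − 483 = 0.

Centre (−1, 9), r² = 565. Perpendicular distance d from centre to line = |−9| / √1 = 9.
Half the chord is √(r² − d²) = √(484), so the full chord is 44.

44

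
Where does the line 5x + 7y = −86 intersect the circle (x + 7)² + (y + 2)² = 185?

Substitute y = (−86 − 5x)/7:
74x² + 1406x − 1480 = 0  ⟹  x² + 19x − 20 = 0
x = 1 or x = −20, giving (1, −13) and (−20, 2).

(−20, 2) and (1, −13)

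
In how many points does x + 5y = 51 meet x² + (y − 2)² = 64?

0

Substituting the line into the circle gives 26x² − 82x + 81 = 0.
Δ = 6724 − 8424 = −1700.
No real roots: the line does not meet the circle.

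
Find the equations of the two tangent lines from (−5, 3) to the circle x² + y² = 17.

x − 4y = −17 and 4x + y = −17

Write the tangent as mx − y + (3 − m·(−5)) = 0 and set its distance from the centre to √17:
(5m − (−3))² = 17(m² + 1)
4m² + 15m − 4 = 0, so m = 1/4 or m = −4.
With m = 1/4: x − 4y = −17. With m = −4: 4x + y = −17.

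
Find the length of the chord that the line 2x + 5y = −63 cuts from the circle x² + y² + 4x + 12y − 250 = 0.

The distance from (−2, −6) to the line is 29/√29, and r² = 290.
Half the chord is √(r² − d²) = √(261), so the full chord is 6√29.

6√29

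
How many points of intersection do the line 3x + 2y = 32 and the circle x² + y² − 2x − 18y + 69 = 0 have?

Substituting the line into the circle gives 13x² − 92x + 148 = 0.
Discriminant = (−92)² − 4·13·(148) = 768 > 0.
Two real roots: the line is a secant.

2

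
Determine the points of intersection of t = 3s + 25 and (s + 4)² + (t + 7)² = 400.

Express t = 3s + 25 and substitute into the circle:
10s² + 200s + 640 = 0  ⟹  s² + 20s + 64 = 0
s = −4 or s = −16, giving (−4, 13) and (−16, −23).

(−16, −23) and (−4, 13)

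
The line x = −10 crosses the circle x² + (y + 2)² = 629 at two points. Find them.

(−10, −25) and (−10, 21)

The line gives x = −10. Substituting into the circle:
y² + 4y − 525 = 0
y = 21 or y = −25, giving (−10, 21) and (−10, −25).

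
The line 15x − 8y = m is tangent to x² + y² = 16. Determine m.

The line touches the circle iff its distance from (0, 0) is 4:
|15·0 − 8·0 − m| / √289 = 4
|m| = 4·17, so m = 68 or m = −68.

m = −68 or m = 68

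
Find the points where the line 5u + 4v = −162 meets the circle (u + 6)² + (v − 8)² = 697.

(−30, −3) and (−22, −13)

From the line, v = (−162 − 5u)/4. Substituting:
41u² + 2132u + 27060 = 0  ⟹  u² + 52u + 660 = 0
u = −22 or u = −30, giving (−22, −13) and (−30, −3).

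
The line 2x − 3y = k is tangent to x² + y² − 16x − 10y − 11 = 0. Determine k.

k = 1 ± 10√13

For a tangent, require d(centre, line) = r = 10.
|2·8 − 3·5 − k| / √13 = 10
|k − (1)| = 10√13.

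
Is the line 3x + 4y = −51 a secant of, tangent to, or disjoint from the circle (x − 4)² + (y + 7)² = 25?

Centre (4, −7), r² = 25. Distance² from centre to line = (35)²/25 = 49.
Since d² > r², the line lies outside the circle.

disjoint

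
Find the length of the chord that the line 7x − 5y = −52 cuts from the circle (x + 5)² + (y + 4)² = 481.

5√74

Express y = (52 + 7x)/5 and substitute into the circle:
74x² + 1258x − 6216 = 0  ⟹  x² + 17x − 84 = 0
x = 4 or x = −21, giving (4, 16) and (−21, −19).
|(4, 16) − (−21, −19)| = √((25)² + (35)²) = 5√74.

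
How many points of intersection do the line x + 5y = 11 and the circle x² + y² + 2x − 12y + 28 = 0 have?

Substituting the line into the circle gives 26x² + 88x + 161 = 0.
Discriminant = (88)² − 4·26·(161) = −9000 < 0.
No real roots: the line does not meet the circle.

0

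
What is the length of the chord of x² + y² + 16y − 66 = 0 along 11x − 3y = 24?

The distance from (0, −8) to the line is 0/√130, and r² = 130.
Half the chord is √(r² − d²) = √(130), so the full chord is 2√130.

2√130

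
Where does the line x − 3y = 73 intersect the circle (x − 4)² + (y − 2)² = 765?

From the line, y = (−73 + x)/3. Substituting:
10x² − 230x − 500 = 0  ⟹  x² − 23x − 50 = 0
x = 25 or x = −2, giving (25, −16) and (−2, −25).

(−2, −25) and (25, −16)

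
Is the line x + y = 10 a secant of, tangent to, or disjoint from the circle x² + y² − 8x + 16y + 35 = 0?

disjoint

Substituting the line into the circle gives 2x² − 44x + 295 = 0.
Δ = 1936 − 2360 = −424.
No real roots: the line does not meet the circle.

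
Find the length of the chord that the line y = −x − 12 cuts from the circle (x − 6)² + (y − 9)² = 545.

Express y = −x − 12 and substitute into the circle:
2x² + 30x − 68 = 0  ⟹  x² + 15x − 34 = 0
x = 2 or x = −17, giving (2, −14) and (−17, 5).
|(2, −14) − (−17, 5)| = √((19)² + (−19)²) = 19√2.

19√2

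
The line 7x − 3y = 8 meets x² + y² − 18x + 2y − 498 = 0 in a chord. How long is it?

The distance from (9, −1) to the line is 58/√58, and r² = 580.
Chord = 2√(r² − d²) = 2·√(522) = 6√58.

6√58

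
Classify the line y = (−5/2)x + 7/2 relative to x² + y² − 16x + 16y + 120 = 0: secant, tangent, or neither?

Centre (8, −8), r² = 8. Distance² from centre to line = (17)²/29 = 289/29.
Since d² > r², the line lies outside the circle.

neither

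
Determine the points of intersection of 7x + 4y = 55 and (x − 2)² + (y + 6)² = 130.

Substitute y = (55 − 7x)/4:
65x² − 1170x + 4225 = 0  ⟹  x² − 18x + 65 = 0
x = 13 or x = 5, giving (13, −9) and (5, 5).

(5, 5) and (13, −9)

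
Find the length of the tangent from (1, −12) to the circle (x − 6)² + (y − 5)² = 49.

√265

Centre (6, 5), r² = 49. |PO|² = (−5)² + (−17)² = 314.
Power of the point: PT² = |PO|² − r² = 265, so PT = √265.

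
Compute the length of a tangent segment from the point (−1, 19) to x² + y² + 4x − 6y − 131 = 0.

√113

With centre O = (−2, 3), |OP|² = 257 and r² = 144.
By the tangent–radius right angle, tangent length = √(|PO|² − r²) = √113.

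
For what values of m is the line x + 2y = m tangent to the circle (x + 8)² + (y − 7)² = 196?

m = 6 ± 14√5

Tangency holds when the distance from the centre (−8, 7) to the line equals the radius 14:
|1·(−8) + 2·7 − m| / √5 = 14
|m − (6)| = 14√5.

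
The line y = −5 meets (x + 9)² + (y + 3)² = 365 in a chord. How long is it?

38

The distance from (−9, −3) to the line is 2, and r² = 365.
Chord = 2√(r² − d²) = 2·√(361) = 38.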